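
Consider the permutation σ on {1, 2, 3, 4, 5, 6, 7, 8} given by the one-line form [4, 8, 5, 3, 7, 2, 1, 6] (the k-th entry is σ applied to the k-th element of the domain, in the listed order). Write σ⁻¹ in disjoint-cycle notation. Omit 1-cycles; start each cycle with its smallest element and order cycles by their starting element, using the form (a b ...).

(1 7 5 3 4)(2 6 8)

First write σ in disjoint cycles: (1 4 3 5 7)(2 8 6).
Reversing each cycle (and rotating so the smallest element leads) gives σ⁻¹ = (1 7 5 3 4)(2 6 8).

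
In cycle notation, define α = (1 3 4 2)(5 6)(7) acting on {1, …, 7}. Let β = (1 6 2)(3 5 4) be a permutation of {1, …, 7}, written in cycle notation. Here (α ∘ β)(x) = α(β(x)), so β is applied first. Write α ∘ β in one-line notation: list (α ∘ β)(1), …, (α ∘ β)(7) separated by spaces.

5 3 6 4 2 1 7

Chase each element through β then α: 1 → 6 → 5; 2 → 1 → 3; 3 → 5 → 6; 4 → 3 → 4; 5 → 4 → 2; 6 → 2 → 1; 7 → 7 → 7.
Collecting the images, α ∘ β = [5 3 6 4 2 1 7].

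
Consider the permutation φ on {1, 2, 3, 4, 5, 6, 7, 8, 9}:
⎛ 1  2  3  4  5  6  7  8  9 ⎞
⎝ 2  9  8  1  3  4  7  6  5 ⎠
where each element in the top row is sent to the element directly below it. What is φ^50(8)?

4

Tracing 8 → 6 → … returns to 8 after 8 steps, so 8 lies in an 8-cycle (1, 2, 9, 5, 3, 8, 6, 4).
Since the cycle has length 8, φ^50 acts on it the same as φ^2 (50 mod 8 = 2).
Stepping 2 places around the cycle: 8 → 6 → 4.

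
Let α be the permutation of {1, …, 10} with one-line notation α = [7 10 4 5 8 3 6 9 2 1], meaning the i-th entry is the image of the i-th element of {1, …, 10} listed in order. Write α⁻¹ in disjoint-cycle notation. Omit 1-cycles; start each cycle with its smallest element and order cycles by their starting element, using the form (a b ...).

First write α in disjoint cycles: (1 7 6 3 4 5 8 9 2 10).
The inverse reverses every cycle; in canonical form, α⁻¹ = (1 10 2 9 8 5 4 3 6 7).

(1 10 2 9 8 5 4 3 6 7)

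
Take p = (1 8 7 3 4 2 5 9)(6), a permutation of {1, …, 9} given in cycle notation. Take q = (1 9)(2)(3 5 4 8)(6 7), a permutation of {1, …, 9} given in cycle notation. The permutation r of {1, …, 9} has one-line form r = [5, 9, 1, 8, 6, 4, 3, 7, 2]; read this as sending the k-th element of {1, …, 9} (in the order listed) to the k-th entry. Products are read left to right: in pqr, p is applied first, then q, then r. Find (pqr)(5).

Chase 5: p(5) = 9; q(9) = 1; r(1) = 5. Hence (pqr)(5) = 5.

5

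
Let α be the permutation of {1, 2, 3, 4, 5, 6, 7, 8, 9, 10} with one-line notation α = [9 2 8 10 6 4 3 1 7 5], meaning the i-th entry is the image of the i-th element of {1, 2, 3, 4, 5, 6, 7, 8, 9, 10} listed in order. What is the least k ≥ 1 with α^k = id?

Writing α as disjoint cycles, the cycle lengths are 5, 4, 1.
The order of α is the least common multiple of its cycle lengths: lcm(5, 4) = 20.

20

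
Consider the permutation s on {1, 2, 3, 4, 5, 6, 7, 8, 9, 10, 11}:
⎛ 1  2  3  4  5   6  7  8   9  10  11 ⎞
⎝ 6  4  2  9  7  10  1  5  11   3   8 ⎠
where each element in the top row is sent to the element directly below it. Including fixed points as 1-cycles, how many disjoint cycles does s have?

1

The cycle decomposition is (1 6 10 3 2 4 9 11 8 5 7), which has 1 cycle (counting 1-cycles).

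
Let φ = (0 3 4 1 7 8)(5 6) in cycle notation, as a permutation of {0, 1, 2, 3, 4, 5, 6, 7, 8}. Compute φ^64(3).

8

3 lies in the 6-cycle (0 3 4 1 7 8).
Since the cycle has length 6, φ^64 acts on it the same as φ^4 (64 mod 6 = 4).
Advancing 4 steps from 3: 3 → 4 → 1 → 7 → 8.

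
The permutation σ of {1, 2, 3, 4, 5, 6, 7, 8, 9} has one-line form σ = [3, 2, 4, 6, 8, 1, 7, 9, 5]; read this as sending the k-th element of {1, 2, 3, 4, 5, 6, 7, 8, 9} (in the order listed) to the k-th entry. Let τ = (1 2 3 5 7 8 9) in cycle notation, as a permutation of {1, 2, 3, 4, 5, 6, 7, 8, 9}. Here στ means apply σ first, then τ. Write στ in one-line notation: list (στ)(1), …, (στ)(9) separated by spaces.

For each element, apply σ then τ: 1 → 3 → 5; 2 → 2 → 3; 3 → 4 → 4; 4 → 6 → 6; 5 → 8 → 9; 6 → 1 → 2; 7 → 7 → 8; 8 → 9 → 1; 9 → 5 → 7.
Collecting the images, στ = [5 3 4 6 9 2 8 1 7].

5 3 4 6 9 2 8 1 7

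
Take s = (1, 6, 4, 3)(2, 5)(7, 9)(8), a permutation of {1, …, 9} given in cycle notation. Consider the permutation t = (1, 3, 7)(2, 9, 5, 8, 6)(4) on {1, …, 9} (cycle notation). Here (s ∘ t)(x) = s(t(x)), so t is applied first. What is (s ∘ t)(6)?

5

First apply t: t(6) = 2, then s(2) = 5. Thus (s ∘ t)(6) = 5.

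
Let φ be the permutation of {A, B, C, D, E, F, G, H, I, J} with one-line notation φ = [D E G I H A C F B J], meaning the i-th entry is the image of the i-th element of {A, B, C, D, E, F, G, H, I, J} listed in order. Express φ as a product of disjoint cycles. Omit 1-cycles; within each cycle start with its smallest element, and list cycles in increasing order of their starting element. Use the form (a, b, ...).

Iterating φ from A gives A → D → I → B → E → H → F → A; that is the 7-cycle (A, D, I, B, E, H, F).
Continuing from each remaining unvisited element yields (A, D, I, B, E, H, F)(C, G).

(A, D, I, B, E, H, F)(C, G)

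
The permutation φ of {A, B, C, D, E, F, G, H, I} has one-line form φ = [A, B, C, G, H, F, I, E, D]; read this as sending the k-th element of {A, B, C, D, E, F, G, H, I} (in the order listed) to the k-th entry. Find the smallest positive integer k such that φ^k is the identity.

6

The disjoint-cycle form of φ has cycle lengths 3, 2, 1, 1, 1, 1.
The order of φ is the least common multiple of its cycle lengths: lcm(3, 2) = 6.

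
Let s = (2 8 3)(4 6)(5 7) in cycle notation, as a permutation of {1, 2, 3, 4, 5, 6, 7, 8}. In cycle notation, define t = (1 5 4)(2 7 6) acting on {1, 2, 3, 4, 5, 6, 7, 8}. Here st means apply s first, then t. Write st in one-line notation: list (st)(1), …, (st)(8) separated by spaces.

5 8 7 2 6 1 4 3

(st)(x) = t(s(x)). Computing each image: t(s(1)) = t(1) = 5, t(s(2)) = t(8) = 8, t(s(3)) = t(2) = 7, t(s(4)) = t(6) = 2, t(s(5)) = t(7) = 6, t(s(6)) = t(4) = 1, t(s(7)) = t(5) = 4, t(s(8)) = t(3) = 3.
Hence st = [5 8 7 2 6 1 4 3].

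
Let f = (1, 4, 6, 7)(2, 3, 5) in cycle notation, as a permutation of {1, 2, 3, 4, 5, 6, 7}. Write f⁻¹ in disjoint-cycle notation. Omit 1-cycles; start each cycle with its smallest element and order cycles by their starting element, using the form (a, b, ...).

(1, 7, 6, 4)(2, 5, 3)

Inverting a permutation written in cycle notation just reverses the order within every cycle.
Reversing each cycle of f and rotating so the smallest element leads gives (1, 7, 6, 4)(2, 5, 3).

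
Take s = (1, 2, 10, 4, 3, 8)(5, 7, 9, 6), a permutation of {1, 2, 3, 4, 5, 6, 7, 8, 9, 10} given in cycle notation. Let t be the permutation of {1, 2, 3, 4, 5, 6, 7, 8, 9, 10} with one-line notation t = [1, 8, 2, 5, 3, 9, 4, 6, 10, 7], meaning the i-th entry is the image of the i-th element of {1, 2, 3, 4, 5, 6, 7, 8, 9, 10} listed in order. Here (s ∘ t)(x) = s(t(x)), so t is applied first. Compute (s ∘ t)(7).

3

(s ∘ t)(7) = s(t(7)). t(7) = 4, then s(4) = 3. So (s ∘ t)(7) = 3.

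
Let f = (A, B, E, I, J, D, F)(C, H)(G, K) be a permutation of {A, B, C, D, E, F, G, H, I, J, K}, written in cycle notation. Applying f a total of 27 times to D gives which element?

D lies in the 7-cycle (A, B, E, I, J, D, F).
On a 7-cycle, f^7 is the identity, so f^27 = f^6 there (27 ≡ 6 mod 7).
Stepping 6 places around the cycle: D → F → A → B → E → I → J.

J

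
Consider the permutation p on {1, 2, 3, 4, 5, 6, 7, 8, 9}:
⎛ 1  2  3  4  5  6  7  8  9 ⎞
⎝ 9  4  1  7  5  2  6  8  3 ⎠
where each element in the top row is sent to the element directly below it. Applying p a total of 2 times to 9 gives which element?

1

Tracing 9 → 3 → … returns to 9 after 3 steps, so 9 lies in a 3-cycle (1, 9, 3).
Advancing 2 steps from 9: 9 → 3 → 1.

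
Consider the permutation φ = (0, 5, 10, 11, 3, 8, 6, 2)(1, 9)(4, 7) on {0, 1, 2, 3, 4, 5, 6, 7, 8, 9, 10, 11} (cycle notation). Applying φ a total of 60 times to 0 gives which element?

0 lies in the 8-cycle (0, 5, 10, 11, 3, 8, 6, 2).
Since the cycle has length 8, φ^60 acts on it the same as φ^4 (60 mod 8 = 4).
Advancing 4 steps from 0: 0 → 5 → 10 → 11 → 3.

3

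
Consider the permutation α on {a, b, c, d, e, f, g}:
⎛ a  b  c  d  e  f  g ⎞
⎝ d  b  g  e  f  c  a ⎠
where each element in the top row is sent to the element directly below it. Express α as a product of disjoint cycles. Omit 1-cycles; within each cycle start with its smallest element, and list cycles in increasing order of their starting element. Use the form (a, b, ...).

From a: a → d → e → f → c → g → a, closing the cycle (a, d, e, f, c, g).
Repeating from the next unused element and collecting all non-trivial cycles gives (a, d, e, f, c, g).

(a, d, e, f, c, g)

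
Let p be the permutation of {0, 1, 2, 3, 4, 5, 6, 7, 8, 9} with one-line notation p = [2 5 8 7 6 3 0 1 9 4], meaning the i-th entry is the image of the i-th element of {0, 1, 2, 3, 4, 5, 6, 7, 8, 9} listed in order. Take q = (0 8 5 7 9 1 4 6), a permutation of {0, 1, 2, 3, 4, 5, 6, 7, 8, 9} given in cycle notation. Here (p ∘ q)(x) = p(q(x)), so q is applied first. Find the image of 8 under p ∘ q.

(p ∘ q)(8) = p(q(8)). q(8) = 5, then p(5) = 3. So (p ∘ q)(8) = 3.

3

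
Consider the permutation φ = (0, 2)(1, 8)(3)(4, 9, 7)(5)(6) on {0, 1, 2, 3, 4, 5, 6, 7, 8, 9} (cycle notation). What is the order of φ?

6

The disjoint cycles have lengths 3, 2, 2, 1, 1, 1.
The order is lcm(3, 2, 2) = 6.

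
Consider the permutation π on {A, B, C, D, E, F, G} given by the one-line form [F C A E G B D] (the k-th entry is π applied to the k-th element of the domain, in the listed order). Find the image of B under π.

C

B is element number 2 of the domain, and entry number 2 of the one-line form is C, so π(B) = C.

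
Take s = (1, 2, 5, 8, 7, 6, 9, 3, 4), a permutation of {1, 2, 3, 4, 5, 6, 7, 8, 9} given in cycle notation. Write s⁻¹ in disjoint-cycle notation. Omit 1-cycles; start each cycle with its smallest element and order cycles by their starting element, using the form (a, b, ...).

If s sends a → b within a cycle, s⁻¹ sends b → a; equivalently, reverse each cycle.
After reversing and putting each cycle's least element first, s⁻¹ = (1, 4, 3, 9, 6, 7, 8, 5, 2).

(1, 4, 3, 9, 6, 7, 8, 5, 2)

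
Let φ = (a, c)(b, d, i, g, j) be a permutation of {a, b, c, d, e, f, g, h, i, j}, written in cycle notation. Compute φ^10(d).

d

d lies in the 5-cycle (b, d, i, g, j).
On a 5-cycle, φ^5 is the identity, so φ^10 = φ^0 there (10 ≡ 0 mod 5).
So φ^10(d) = d.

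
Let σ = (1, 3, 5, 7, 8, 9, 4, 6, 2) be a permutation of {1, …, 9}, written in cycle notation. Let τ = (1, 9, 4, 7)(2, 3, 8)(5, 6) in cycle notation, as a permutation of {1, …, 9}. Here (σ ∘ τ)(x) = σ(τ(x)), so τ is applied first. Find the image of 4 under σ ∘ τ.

8

First apply τ: τ(4) = 7, then σ(7) = 8. Thus (σ ∘ τ)(4) = 8.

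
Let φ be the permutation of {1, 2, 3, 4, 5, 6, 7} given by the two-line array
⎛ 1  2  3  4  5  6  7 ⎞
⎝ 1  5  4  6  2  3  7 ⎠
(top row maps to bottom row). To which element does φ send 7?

7

The entry below 7 in the array is 7, so φ(7) = 7.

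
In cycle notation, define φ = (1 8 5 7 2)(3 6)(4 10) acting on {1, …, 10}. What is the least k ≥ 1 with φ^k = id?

The disjoint cycles have lengths 5, 2, 2, 1.
The order is lcm(5, 2, 2) = 10.

10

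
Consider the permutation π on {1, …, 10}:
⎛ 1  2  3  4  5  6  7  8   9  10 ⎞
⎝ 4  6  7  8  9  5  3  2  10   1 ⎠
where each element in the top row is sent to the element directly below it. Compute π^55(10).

9

Tracing 10 → 1 → … returns to 10 after 8 steps, so 10 lies in an 8-cycle (1 4 8 2 6 5 9 10).
On an 8-cycle, π^8 is the identity, so π^55 = π^7 there (55 ≡ 7 mod 8).
Stepping 7 places around the cycle: 10 → 1 → 4 → 8 → 2 → 6 → 5 → 9.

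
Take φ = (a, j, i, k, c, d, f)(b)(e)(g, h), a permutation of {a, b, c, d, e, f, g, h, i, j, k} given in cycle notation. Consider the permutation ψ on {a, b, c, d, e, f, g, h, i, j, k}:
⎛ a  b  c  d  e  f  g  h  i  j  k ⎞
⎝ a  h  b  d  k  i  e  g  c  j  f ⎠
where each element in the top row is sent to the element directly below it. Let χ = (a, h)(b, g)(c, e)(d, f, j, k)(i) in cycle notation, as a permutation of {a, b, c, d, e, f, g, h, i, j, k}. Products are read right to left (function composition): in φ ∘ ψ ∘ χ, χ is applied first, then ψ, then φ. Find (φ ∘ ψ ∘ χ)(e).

b

Apply the permutations in order: χ(e) = c, then ψ(c) = b, then φ(b) = b. So (φ ∘ ψ ∘ χ)(e) = b.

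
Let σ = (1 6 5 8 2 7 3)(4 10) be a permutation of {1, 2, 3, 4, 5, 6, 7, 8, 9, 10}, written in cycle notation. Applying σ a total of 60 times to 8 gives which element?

1

8 lies in the 7-cycle (1 6 5 8 2 7 3).
Since the cycle has length 7, σ^60 acts on it the same as σ^4 (60 mod 7 = 4).
Advancing 4 steps from 8: 8 → 2 → 7 → 3 → 1.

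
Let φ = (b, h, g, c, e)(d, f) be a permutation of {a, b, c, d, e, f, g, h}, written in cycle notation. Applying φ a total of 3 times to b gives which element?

c

b lies in the 5-cycle (b, h, g, c, e).
Stepping 3 places around the cycle: b → h → g → c.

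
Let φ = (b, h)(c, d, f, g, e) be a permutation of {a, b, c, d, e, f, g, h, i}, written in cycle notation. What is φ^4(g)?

g lies in the 5-cycle (c, d, f, g, e).
Advancing 4 steps from g: g → e → c → d → f.

f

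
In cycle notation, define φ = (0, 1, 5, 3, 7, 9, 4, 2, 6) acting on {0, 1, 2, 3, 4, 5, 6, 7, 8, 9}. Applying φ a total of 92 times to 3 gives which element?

9

3 lies in the 9-cycle (0, 1, 5, 3, 7, 9, 4, 2, 6).
On a 9-cycle, φ^9 is the identity, so φ^92 = φ^2 there (92 ≡ 2 mod 9).
Advancing 2 steps from 3: 3 → 7 → 9.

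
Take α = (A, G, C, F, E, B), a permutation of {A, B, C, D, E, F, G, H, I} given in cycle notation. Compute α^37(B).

A

B lies in the 6-cycle (A, G, C, F, E, B).
On a 6-cycle, α^6 is the identity, so α^37 = α^1 there (37 ≡ 1 mod 6).
Stepping 1 place around the cycle: B → A.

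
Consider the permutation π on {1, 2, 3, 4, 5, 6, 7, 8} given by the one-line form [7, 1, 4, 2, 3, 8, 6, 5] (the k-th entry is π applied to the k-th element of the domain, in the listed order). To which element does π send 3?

4

3 is element number 3 of the domain, and entry number 3 of the one-line form is 4, so π(3) = 4.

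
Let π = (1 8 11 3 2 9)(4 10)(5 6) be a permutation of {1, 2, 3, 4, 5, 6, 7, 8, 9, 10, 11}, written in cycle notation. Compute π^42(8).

8 lies in the 6-cycle (1 8 11 3 2 9).
Since the cycle has length 6, π^42 acts on it the same as π^0 (42 mod 6 = 0).
So π^42(8) = 8.

8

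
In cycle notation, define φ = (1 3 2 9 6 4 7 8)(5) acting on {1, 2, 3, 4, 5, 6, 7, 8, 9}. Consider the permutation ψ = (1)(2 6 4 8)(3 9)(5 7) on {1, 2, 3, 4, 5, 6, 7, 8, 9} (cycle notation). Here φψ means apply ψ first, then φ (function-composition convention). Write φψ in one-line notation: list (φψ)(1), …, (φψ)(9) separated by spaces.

For each element, apply ψ then φ: 1 → 1 → 3; 2 → 6 → 4; 3 → 9 → 6; 4 → 8 → 1; 5 → 7 → 8; 6 → 4 → 7; 7 → 5 → 5; 8 → 2 → 9; 9 → 3 → 2.
So φψ in one-line form is 3 4 6 1 8 7 5 9 2.

3 4 6 1 8 7 5 9 2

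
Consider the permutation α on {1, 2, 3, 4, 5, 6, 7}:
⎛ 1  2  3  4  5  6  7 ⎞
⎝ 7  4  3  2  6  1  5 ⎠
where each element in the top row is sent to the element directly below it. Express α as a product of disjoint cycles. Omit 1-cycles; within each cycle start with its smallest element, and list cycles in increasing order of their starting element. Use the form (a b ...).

(1 7 5 6)(2 4)

Iterating α from 1 gives 1 → 7 → 5 → 6 → 1; that is the 4-cycle (1 7 5 6).
Repeating from the next unused element and collecting all non-trivial cycles gives (1 7 5 6)(2 4).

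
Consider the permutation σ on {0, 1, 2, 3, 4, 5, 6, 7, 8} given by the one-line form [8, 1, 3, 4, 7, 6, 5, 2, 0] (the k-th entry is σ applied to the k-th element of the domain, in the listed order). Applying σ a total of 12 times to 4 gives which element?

4

Tracing 4 → 7 → … returns to 4 after 4 steps, so 4 lies in a 4-cycle (2 3 4 7).
Powers repeat with period 4 on this cycle, and 12 mod 4 = 0, so σ^12(4) = σ^0(4).
So σ^12(4) = 4.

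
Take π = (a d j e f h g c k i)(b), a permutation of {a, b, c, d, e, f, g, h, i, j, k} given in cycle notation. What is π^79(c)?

g

c lies in the 10-cycle (a d j e f h g c k i).
On a 10-cycle, π^10 is the identity, so π^79 = π^9 there (79 ≡ 9 mod 10).
Stepping 9 places around the cycle: c → k → i → a → d → j → e → f → h → g.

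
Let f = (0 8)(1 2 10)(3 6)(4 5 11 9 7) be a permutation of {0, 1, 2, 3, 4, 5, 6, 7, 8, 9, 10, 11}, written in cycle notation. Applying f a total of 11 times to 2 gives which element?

1

2 lies in the 3-cycle (1 2 10).
On a 3-cycle, f^3 is the identity, so f^11 = f^2 there (11 ≡ 2 mod 3).
Advancing 2 steps from 2: 2 → 10 → 1.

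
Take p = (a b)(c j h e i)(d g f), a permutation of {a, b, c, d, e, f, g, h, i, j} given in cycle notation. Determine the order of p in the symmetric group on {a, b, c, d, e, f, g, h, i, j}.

30

The disjoint cycles have lengths 5, 3, 2.
The order is lcm(5, 3, 2) = 30.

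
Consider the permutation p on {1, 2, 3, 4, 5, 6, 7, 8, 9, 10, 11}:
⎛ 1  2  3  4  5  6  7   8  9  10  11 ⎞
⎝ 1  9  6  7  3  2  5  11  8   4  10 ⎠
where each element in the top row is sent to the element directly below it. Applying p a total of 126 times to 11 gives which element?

Tracing 11 → 10 → … returns to 11 after 10 steps, so 11 lies in a 10-cycle (2 9 8 11 10 4 7 5 3 6).
Since the cycle has length 10, p^126 acts on it the same as p^6 (126 mod 10 = 6).
Advancing 6 steps from 11: 11 → 10 → 4 → 7 → 5 → 3 → 6.

6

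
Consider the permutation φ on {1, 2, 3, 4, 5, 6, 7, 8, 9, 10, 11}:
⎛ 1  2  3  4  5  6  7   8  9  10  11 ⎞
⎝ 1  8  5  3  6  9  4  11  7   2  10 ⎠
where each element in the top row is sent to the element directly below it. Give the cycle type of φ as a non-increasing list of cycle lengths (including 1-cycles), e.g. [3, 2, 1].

The disjoint cycles are (1)(2, 8, 11, 10)(3, 5, 6, 9, 7, 4), with lengths 6, 4, 1 in non-increasing order.

[6, 4, 1]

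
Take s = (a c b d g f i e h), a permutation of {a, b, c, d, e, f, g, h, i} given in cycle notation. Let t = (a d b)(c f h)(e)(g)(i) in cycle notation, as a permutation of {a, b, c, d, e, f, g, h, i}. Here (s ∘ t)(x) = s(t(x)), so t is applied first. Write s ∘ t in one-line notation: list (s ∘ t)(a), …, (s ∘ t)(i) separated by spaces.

Chase each element through t then s: a → d → g; b → a → c; c → f → i; d → b → d; e → e → h; f → h → a; g → g → f; h → c → b; i → i → e.
Collecting the images, s ∘ t = [g c i d h a f b e].

g c i d h a f b e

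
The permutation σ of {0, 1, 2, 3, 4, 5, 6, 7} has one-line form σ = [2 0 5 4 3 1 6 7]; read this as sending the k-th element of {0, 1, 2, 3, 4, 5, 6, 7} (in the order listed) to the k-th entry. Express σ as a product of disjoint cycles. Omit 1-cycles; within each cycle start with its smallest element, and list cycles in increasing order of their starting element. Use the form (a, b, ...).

(0, 2, 5, 1)(3, 4)

Iterating σ from 0 gives 0 → 2 → 5 → 1 → 0; that is the 4-cycle (0, 2, 5, 1).
Repeating from the next unused element and collecting all non-trivial cycles gives (0, 2, 5, 1)(3, 4).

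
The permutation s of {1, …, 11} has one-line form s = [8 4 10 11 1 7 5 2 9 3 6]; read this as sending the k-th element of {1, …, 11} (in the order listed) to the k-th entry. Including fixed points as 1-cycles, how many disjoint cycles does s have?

3

The cycle decomposition is (1, 8, 2, 4, 11, 6, 7, 5)(3, 10)(9), which has 3 cycles (counting 1-cycles).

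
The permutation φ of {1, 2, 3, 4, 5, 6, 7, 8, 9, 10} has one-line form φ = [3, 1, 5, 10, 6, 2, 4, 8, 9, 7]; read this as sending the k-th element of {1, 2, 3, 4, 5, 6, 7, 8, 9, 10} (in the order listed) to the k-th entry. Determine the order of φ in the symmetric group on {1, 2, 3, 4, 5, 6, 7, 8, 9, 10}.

15

Writing φ as disjoint cycles, the cycle lengths are 5, 3, 1, 1.
Since disjoint cycles commute, ord(φ) = lcm(5, 3) = 15.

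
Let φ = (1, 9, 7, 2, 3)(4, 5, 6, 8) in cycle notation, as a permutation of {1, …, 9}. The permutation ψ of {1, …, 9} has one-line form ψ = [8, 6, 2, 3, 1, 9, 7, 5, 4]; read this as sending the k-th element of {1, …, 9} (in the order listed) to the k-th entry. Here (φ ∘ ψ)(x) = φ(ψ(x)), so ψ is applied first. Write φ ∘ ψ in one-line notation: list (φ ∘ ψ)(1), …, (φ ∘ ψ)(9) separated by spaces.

4 8 3 1 9 7 2 6 5

Chase each element through ψ then φ: 1 → 8 → 4; 2 → 6 → 8; 3 → 2 → 3; 4 → 3 → 1; 5 → 1 → 9; 6 → 9 → 7; 7 → 7 → 2; 8 → 5 → 6; 9 → 4 → 5.
Collecting the images, φ ∘ ψ = [4 8 3 1 9 7 2 6 5].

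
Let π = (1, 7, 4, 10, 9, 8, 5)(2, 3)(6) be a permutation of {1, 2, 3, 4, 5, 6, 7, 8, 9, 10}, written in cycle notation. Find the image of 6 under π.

The 1-cycle (6) fixes 6, so π(6) = 6.

6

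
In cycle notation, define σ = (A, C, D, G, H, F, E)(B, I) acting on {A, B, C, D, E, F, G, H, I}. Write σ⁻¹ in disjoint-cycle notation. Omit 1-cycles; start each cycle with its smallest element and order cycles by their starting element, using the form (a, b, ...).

If σ sends a → b within a cycle, σ⁻¹ sends b → a; equivalently, reverse each cycle.
After reversing and putting each cycle's least element first, σ⁻¹ = (A, E, F, H, G, D, C)(B, I).

(A, E, F, H, G, D, C)(B, I)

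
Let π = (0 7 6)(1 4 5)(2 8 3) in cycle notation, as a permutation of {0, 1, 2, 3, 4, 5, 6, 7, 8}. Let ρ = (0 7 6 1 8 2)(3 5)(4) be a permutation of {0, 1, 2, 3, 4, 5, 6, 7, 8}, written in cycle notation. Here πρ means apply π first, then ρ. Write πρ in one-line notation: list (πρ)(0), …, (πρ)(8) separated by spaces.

(πρ)(x) = ρ(π(x)). Computing each image: ρ(π(0)) = ρ(7) = 6, ρ(π(1)) = ρ(4) = 4, ρ(π(2)) = ρ(8) = 2, ρ(π(3)) = ρ(2) = 0, ρ(π(4)) = ρ(5) = 3, ρ(π(5)) = ρ(1) = 8, ρ(π(6)) = ρ(0) = 7, ρ(π(7)) = ρ(6) = 1, ρ(π(8)) = ρ(3) = 5.
Hence πρ = [6 4 2 0 3 8 7 1 5].

6 4 2 0 3 8 7 1 5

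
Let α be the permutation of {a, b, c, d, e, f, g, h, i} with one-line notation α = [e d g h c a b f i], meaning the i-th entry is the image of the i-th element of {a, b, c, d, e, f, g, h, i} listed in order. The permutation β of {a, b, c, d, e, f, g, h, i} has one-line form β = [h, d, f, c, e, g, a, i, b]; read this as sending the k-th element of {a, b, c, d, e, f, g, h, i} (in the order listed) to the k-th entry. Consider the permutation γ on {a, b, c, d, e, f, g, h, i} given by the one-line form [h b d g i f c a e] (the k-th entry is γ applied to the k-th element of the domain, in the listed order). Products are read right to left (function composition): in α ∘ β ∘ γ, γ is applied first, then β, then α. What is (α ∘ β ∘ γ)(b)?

Chase b: γ(b) = b; β(b) = d; α(d) = h. Hence (α ∘ β ∘ γ)(b) = h.

h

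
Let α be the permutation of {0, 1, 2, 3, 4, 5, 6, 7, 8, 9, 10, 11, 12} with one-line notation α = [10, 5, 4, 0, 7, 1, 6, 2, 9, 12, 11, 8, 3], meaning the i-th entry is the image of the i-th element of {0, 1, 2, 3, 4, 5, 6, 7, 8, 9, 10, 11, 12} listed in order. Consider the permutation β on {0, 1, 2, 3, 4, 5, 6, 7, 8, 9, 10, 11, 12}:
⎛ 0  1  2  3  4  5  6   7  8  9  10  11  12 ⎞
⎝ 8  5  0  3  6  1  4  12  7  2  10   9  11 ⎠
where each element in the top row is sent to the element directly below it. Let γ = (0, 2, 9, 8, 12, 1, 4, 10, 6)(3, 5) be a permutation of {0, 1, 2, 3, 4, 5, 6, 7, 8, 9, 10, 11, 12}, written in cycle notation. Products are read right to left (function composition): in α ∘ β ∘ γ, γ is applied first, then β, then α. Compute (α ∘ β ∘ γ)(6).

Chase 6: γ(6) = 0; β(0) = 8; α(8) = 9. Hence (α ∘ β ∘ γ)(6) = 9.

9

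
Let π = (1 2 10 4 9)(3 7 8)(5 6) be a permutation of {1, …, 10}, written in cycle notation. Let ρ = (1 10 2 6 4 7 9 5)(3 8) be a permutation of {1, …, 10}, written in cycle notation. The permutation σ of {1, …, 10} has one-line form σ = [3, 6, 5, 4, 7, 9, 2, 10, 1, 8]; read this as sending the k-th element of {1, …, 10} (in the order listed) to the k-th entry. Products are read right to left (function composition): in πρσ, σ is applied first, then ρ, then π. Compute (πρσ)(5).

Apply the permutations in order: σ(5) = 7, then ρ(7) = 9, then π(9) = 1. So (πρσ)(5) = 1.

1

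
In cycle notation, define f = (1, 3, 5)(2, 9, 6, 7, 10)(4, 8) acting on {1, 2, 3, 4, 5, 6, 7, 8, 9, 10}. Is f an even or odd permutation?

odd

The cycle lengths are 5, 3, 2.
A cycle is odd iff its length is even; f has 1 even-length cycle, so sgn(f) = (−1)^1 and f is odd.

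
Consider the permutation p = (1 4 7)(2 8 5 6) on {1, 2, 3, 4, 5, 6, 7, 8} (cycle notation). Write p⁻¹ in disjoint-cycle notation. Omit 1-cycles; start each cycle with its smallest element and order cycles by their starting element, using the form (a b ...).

(1 7 4)(2 6 5 8)

The inverse reverses each cycle.
Reversing each cycle of p and rotating so the smallest element leads gives (1 7 4)(2 6 5 8).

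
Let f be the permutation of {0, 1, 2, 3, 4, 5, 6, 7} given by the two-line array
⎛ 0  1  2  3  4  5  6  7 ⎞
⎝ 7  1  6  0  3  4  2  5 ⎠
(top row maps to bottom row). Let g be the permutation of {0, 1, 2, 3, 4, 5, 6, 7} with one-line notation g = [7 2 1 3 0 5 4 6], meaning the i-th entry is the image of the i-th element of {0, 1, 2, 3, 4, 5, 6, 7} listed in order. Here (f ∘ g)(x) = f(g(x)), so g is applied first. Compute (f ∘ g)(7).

First apply g: g(7) = 6, then f(6) = 2. Thus (f ∘ g)(7) = 2.

2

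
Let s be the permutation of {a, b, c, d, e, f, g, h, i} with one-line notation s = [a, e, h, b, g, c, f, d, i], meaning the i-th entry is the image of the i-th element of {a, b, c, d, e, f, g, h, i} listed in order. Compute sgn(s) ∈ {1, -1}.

In disjoint-cycle form the cycle lengths are 7, 1, 1.
A cycle is odd iff its length is even; s has 0 even-length cycles, so sgn(s) = (−1)^0 and s is even.

1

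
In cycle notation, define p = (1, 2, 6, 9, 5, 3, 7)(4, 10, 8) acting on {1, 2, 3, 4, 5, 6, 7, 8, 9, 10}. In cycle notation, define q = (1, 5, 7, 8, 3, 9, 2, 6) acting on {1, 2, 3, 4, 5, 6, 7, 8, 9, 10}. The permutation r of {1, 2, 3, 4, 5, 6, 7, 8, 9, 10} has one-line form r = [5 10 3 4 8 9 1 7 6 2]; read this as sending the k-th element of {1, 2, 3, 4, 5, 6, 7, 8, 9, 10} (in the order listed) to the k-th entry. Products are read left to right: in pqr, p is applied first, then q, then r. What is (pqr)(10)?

3

(pqr)(10) = r(q(p(10))). p(10) = 8, then q(8) = 3, then r(3) = 3, so the result is 3.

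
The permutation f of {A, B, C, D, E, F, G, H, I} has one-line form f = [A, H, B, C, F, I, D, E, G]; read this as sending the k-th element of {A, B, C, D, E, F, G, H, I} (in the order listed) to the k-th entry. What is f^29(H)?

Tracing H → E → … returns to H after 8 steps, so H lies in an 8-cycle (B H E F I G D C).
On an 8-cycle, f^8 is the identity, so f^29 = f^5 there (29 ≡ 5 mod 8).
Stepping 5 places around the cycle: H → E → F → I → G → D.

D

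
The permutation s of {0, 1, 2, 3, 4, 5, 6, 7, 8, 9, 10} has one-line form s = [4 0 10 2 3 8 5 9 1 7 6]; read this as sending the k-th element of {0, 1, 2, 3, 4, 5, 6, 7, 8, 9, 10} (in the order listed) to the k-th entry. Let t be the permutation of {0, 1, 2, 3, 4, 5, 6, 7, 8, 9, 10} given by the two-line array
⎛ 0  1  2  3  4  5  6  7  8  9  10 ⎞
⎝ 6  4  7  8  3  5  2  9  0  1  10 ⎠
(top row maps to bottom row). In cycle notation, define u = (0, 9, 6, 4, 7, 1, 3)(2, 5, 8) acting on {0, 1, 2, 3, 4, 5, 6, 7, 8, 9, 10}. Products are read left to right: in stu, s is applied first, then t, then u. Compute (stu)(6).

Apply the permutations in order: s(6) = 5, then t(5) = 5, then u(5) = 8. So (stu)(6) = 8.

8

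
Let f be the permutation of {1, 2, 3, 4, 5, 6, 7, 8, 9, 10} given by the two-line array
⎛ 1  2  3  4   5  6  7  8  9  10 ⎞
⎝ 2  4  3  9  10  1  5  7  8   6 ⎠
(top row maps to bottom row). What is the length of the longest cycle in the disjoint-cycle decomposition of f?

9

Decomposing into disjoint cycles gives (1, 2, 4, 9, 8, 7, 5, 10, 6); the longest has length 9.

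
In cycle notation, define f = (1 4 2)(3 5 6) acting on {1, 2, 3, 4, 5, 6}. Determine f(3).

5

Within (3 5 6), 3 ↦ 5.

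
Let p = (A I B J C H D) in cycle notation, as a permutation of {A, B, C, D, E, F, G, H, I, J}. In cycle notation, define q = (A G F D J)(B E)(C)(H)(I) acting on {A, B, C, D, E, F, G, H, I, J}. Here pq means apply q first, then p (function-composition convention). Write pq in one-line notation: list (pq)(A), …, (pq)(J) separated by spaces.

(pq)(x) = p(q(x)). Computing each image: p(q(A)) = p(G) = G, p(q(B)) = p(E) = E, p(q(C)) = p(C) = H, p(q(D)) = p(J) = C, p(q(E)) = p(B) = J, p(q(F)) = p(D) = A, p(q(G)) = p(F) = F, p(q(H)) = p(H) = D, p(q(I)) = p(I) = B, p(q(J)) = p(A) = I.
Hence pq = [G E H C J A F D B I].

G E H C J A F D B I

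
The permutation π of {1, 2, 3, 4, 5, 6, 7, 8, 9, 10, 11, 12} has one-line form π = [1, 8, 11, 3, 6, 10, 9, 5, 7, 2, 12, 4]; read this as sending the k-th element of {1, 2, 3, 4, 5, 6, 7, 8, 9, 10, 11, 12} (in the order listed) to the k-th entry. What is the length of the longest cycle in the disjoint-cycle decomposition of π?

5

Decomposing into disjoint cycles gives (2 8 5 6 10)(3 11 12 4)(7 9); the longest has length 5.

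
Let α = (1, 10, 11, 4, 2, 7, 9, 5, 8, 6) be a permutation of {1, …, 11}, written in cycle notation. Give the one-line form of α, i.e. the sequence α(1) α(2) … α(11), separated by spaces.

Each element maps to the next entry in its cycle (wrapping to the front): 1→10, 2→7, 3→3, 4→2, 5→8, 6→1, 7→9, 8→6, 9→5, 10→11, 11→4.
Listing these in domain order gives 10 7 3 2 8 1 9 6 5 11 4.

10 7 3 2 8 1 9 6 5 11 4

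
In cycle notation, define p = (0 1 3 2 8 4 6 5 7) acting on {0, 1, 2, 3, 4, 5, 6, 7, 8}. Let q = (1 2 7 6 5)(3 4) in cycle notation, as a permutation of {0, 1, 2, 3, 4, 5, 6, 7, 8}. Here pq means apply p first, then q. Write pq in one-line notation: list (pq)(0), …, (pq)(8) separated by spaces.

2 4 8 7 5 6 1 0 3

(pq)(x) = q(p(x)). Computing each image: q(p(0)) = q(1) = 2, q(p(1)) = q(3) = 4, q(p(2)) = q(8) = 8, q(p(3)) = q(2) = 7, q(p(4)) = q(6) = 5, q(p(5)) = q(7) = 6, q(p(6)) = q(5) = 1, q(p(7)) = q(0) = 0, q(p(8)) = q(4) = 3.
Hence pq = [2 4 8 7 5 6 1 0 3].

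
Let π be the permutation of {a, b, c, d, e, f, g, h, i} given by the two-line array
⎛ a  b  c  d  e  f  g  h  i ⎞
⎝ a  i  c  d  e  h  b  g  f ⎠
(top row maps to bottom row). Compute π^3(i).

g

Tracing i → f → … returns to i after 5 steps, so i lies in a 5-cycle (b, i, f, h, g).
Stepping 3 places around the cycle: i → f → h → g.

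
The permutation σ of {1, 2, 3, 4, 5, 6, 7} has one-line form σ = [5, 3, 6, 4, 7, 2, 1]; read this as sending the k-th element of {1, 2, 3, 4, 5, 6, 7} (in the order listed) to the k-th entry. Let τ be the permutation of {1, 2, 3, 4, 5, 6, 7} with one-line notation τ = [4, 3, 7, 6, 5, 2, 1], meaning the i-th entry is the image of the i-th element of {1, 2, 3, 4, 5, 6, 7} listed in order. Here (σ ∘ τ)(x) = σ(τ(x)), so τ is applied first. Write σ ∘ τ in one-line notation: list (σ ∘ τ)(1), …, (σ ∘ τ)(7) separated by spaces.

4 6 1 2 7 3 5

For each element, apply τ then σ: 1 → 4 → 4; 2 → 3 → 6; 3 → 7 → 1; 4 → 6 → 2; 5 → 5 → 7; 6 → 2 → 3; 7 → 1 → 5.
So σ ∘ τ in one-line form is 4 6 1 2 7 3 5.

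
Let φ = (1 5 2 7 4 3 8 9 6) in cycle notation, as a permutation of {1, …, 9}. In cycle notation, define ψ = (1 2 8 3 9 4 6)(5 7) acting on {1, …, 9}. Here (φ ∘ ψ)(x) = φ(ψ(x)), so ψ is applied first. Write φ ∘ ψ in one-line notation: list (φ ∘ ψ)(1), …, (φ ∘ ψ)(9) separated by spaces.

For each element, apply ψ then φ: 1 → 2 → 7; 2 → 8 → 9; 3 → 9 → 6; 4 → 6 → 1; 5 → 7 → 4; 6 → 1 → 5; 7 → 5 → 2; 8 → 3 → 8; 9 → 4 → 3.
So φ ∘ ψ in one-line form is 7 9 6 1 4 5 2 8 3.

7 9 6 1 4 5 2 8 3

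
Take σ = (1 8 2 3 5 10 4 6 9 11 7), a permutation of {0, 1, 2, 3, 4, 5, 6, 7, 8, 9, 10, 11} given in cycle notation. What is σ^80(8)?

8 lies in the 11-cycle (1 8 2 3 5 10 4 6 9 11 7).
On an 11-cycle, σ^11 is the identity, so σ^80 = σ^3 there (80 ≡ 3 mod 11).
Advancing 3 steps from 8: 8 → 2 → 3 → 5.

5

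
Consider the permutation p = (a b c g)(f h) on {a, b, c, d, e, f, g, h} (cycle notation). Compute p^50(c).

a

c lies in the 4-cycle (a b c g).
On a 4-cycle, p^4 is the identity, so p^50 = p^2 there (50 ≡ 2 mod 4).
Stepping 2 places around the cycle: c → g → a.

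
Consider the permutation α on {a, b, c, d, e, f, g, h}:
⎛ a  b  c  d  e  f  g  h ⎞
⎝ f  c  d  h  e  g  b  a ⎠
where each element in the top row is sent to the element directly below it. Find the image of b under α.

c

The entry below b in the array is c, so α(b) = c.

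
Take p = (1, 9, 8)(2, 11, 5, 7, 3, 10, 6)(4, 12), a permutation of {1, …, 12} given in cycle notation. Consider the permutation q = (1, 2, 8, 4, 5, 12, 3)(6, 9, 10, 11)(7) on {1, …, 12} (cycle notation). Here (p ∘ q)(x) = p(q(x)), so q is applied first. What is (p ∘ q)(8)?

First apply q: q(8) = 4, then p(4) = 12. Thus (p ∘ q)(8) = 12.

12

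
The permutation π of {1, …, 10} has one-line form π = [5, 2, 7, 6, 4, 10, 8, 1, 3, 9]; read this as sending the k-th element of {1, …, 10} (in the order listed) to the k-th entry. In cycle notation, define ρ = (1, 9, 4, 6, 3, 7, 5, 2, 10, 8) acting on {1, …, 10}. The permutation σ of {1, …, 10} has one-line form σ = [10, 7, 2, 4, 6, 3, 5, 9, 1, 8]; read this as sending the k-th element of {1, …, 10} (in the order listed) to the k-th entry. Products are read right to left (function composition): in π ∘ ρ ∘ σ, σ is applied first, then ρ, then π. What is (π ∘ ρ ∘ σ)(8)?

6

Apply the permutations in order: σ(8) = 9, then ρ(9) = 4, then π(4) = 6. So (π ∘ ρ ∘ σ)(8) = 6.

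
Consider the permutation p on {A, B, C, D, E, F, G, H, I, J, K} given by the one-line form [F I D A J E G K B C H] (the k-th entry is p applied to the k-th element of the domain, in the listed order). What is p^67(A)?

F

Tracing A → F → … returns to A after 6 steps, so A lies in a 6-cycle (A, F, E, J, C, D).
Since the cycle has length 6, p^67 acts on it the same as p^1 (67 mod 6 = 1).
Advancing 1 step from A: A → F.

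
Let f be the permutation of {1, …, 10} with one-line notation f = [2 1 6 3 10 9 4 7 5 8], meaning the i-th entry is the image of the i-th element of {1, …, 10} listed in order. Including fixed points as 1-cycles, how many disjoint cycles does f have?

2

The cycle decomposition is (1, 2)(3, 6, 9, 5, 10, 8, 7, 4), which has 2 cycles (counting 1-cycles).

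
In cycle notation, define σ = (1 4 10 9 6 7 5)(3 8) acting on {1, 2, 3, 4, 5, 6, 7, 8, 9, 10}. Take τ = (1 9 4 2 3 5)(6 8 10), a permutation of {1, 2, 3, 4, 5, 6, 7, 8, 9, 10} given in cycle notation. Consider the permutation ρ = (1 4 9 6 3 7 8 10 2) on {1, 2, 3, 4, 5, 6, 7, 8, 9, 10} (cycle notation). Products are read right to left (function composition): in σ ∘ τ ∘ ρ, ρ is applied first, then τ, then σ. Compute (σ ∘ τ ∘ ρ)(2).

Chase 2: ρ(2) = 1; τ(1) = 9; σ(9) = 6. Hence (σ ∘ τ ∘ ρ)(2) = 6.

6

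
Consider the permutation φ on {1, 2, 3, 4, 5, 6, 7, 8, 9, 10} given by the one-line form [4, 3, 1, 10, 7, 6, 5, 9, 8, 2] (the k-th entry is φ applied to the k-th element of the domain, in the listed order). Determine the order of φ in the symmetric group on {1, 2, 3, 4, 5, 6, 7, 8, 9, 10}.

Writing φ as disjoint cycles, the cycle lengths are 5, 2, 2, 1.
The order is lcm(5, 2, 2) = 10.

10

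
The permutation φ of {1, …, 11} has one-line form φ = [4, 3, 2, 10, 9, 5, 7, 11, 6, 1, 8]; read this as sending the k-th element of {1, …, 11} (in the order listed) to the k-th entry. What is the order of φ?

The disjoint-cycle form of φ has cycle lengths 3, 3, 2, 2, 1.
Since disjoint cycles commute, ord(φ) = lcm(3, 3, 2, 2) = 6.

6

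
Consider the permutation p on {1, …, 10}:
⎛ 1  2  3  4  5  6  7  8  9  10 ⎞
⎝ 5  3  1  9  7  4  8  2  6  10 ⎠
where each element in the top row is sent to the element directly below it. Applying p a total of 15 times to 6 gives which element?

Tracing 6 → 4 → … returns to 6 after 3 steps, so 6 lies in a 3-cycle (4 9 6).
Powers repeat with period 3 on this cycle, and 15 mod 3 = 0, so p^15(6) = p^0(6).
So p^15(6) = 6.

6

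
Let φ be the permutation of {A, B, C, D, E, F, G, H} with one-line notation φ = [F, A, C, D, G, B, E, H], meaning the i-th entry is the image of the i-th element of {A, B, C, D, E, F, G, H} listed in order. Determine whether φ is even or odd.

In disjoint-cycle form the cycle lengths are 3, 2, 1, 1, 1.
A cycle is odd iff its length is even; φ has 1 even-length cycle, so sgn(φ) = (−1)^1 and φ is odd.

odd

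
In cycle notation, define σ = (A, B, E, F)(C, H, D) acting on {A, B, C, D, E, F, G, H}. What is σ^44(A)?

A

A lies in the 4-cycle (A, B, E, F).
On a 4-cycle, σ^4 is the identity, so σ^44 = σ^0 there (44 ≡ 0 mod 4).
So σ^44(A) = A.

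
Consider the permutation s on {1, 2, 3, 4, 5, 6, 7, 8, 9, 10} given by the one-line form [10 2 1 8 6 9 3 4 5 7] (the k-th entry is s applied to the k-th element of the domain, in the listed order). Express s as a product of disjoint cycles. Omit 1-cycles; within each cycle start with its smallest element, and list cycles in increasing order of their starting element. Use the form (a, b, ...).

Start at 1 and follow images: 1 → 10 → 7 → 3 → 1, giving the cycle (1, 10, 7, 3).
Continuing from each remaining unvisited element yields (1, 10, 7, 3)(4, 8)(5, 6, 9).

(1, 10, 7, 3)(4, 8)(5, 6, 9)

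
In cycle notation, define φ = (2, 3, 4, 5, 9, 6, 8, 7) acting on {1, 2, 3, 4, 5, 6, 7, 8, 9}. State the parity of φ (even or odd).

odd

The cycle lengths are 8, 1.
A cycle is odd iff its length is even; φ has 1 even-length cycle, so sgn(φ) = (−1)^1 and φ is odd.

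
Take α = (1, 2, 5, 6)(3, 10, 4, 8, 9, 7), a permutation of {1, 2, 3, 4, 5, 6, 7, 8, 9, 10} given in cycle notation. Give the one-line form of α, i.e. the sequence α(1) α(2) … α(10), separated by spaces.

Image by image: 1↦2, 2↦5, 3↦10, 4↦8, 5↦6, 6↦1, 7↦3, 8↦9, 9↦7, 10↦4.
Listing these in domain order gives 2 5 10 8 6 1 3 9 7 4.

2 5 10 8 6 1 3 9 7 4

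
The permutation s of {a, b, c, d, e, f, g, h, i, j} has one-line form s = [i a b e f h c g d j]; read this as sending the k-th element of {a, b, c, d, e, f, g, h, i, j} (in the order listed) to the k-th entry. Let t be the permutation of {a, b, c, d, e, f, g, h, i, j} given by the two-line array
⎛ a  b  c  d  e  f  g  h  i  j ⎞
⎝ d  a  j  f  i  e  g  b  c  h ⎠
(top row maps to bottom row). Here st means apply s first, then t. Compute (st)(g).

s(g) = c, then t(c) = j; composing gives (st)(g) = j.

j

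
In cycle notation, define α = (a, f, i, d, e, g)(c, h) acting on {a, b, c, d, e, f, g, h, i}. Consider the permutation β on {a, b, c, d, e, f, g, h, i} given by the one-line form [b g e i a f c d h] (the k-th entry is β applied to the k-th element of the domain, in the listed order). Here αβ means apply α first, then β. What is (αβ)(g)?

α(g) = a, then β(a) = b; composing gives (αβ)(g) = b.

b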